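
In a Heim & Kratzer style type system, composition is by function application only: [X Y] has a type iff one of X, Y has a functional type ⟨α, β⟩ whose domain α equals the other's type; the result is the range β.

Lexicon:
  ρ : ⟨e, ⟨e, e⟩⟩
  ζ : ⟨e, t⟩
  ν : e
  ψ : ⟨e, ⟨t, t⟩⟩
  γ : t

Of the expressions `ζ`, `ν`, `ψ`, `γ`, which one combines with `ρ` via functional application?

ν

ζ : ⟨e, t⟩ — does not combine with ρ.
ν — combines: ρ : ⟨e, ⟨e, e⟩⟩ takes ν : e as argument, giving ⟨e, e⟩.
ψ : ⟨e, ⟨t, t⟩⟩ — does not combine with ρ.
γ : t — does not combine with ρ.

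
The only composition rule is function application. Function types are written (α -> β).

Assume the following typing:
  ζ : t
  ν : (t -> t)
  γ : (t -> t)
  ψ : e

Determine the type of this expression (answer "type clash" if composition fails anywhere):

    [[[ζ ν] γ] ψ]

[ζ ν] — ν of type (t -> t) combines with ζ of type t: type t.
[[ζ ν] γ] — γ of type (t -> t) combines with [ζ ν] of type t: type t.
At [[[ζ ν] γ] ψ]: neither t nor e can take the other as argument; the node is ill-typed.

type clash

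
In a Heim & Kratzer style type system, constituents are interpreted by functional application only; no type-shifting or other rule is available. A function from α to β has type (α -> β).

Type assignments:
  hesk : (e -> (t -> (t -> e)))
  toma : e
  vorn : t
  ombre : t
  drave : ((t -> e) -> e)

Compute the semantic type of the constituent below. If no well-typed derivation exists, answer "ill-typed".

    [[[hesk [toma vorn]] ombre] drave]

[toma vorn]: e and t cannot combine by function application — type clash.

ill-typed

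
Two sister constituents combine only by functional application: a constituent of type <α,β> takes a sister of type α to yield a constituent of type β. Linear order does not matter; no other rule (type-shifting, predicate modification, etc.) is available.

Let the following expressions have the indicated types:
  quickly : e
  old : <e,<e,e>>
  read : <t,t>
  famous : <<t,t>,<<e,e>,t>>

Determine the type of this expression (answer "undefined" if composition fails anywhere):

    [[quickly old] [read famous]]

[quickly old] — old of type <e,<e,e>> combines with quickly of type e: type <e,e>.
[read famous] — famous of type <<t,t>,<<e,e>,t>> combines with read of type <t,t>: type <<e,e>,t>.
[[quickly old] [read famous]] — [read famous] of type <<e,e>,t> combines with [quickly old] of type <e,e>: type t.

t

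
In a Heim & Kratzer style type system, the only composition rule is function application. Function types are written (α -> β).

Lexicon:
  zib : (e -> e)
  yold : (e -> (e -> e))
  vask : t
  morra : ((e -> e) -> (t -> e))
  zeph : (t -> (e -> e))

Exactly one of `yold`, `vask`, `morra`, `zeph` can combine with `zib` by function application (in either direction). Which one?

yold : (e -> (e -> e)) — zib needs e; yold needs e; neither fits.
vask : t — zib needs e; vask needs nothing (atomic); neither fits.
morra — combines: morra : ((e -> e) -> (t -> e)) takes zib : (e -> e) as argument, giving (t -> e).
zeph : (t -> (e -> e)) — zib needs e; zeph needs t; neither fits.

morra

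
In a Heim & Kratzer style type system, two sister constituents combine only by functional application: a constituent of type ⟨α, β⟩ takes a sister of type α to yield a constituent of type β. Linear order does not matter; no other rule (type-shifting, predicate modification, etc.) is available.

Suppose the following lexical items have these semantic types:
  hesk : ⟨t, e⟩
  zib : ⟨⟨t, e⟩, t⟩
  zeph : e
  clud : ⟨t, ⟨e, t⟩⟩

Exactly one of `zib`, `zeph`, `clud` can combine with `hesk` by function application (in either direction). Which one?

zib — combines: zib : ⟨⟨t, e⟩, t⟩ takes hesk : ⟨t, e⟩ as argument, giving t.
zeph : e — hesk needs t; zeph needs nothing (atomic); neither fits.
clud : ⟨t, ⟨e, t⟩⟩ — hesk needs t; clud needs t; neither fits.

zib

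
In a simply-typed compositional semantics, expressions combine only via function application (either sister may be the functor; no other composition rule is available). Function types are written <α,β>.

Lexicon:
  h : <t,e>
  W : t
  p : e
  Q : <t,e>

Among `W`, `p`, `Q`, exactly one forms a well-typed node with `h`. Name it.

W

W — combines: h : <t,e> takes W : t as argument, giving e.
p : e — neither side's domain matches the other.
Q : <t,e> — neither side's domain matches the other.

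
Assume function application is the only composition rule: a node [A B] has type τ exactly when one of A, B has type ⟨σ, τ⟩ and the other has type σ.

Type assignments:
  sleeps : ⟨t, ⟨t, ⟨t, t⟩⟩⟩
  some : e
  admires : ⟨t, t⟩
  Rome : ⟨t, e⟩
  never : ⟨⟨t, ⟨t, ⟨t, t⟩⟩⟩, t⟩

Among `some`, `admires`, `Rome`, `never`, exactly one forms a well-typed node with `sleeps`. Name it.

never

some : e — does not combine with sleeps.
admires : ⟨t, t⟩ — does not combine with sleeps.
Rome : ⟨t, e⟩ — does not combine with sleeps.
never — combines: never : ⟨⟨t, ⟨t, ⟨t, t⟩⟩⟩, t⟩ takes sleeps : ⟨t, ⟨t, ⟨t, t⟩⟩⟩ as argument, giving t.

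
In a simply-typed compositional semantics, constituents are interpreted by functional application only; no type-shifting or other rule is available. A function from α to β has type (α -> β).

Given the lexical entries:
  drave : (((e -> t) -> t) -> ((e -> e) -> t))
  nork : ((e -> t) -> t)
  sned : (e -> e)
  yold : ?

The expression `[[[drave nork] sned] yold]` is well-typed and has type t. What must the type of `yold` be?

(t -> t)

[[[drave nork] sned] yold] must have type t. The sister [[drave nork] sned] has type t; that is not a function onto t, so yold must be the functor, of type (t -> t).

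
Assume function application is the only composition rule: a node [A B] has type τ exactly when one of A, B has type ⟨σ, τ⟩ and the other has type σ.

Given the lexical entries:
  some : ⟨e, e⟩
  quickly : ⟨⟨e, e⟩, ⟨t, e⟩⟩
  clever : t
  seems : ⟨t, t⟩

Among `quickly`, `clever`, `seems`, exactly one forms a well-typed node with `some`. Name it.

quickly — combines: quickly : ⟨⟨e, e⟩, ⟨t, e⟩⟩ takes some : ⟨e, e⟩ as argument, giving ⟨t, e⟩.
clever : t — no; some wants e, and clever wants nothing (atomic).
seems : ⟨t, t⟩ — no; some wants e, and seems wants t.

quickly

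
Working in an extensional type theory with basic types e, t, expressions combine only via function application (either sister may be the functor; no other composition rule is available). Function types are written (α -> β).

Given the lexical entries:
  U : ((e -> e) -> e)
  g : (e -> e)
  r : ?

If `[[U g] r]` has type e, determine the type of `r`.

(e -> e)

For [[U g] r] to have type e with [U g] of type e, r must be the function: r : (e -> e).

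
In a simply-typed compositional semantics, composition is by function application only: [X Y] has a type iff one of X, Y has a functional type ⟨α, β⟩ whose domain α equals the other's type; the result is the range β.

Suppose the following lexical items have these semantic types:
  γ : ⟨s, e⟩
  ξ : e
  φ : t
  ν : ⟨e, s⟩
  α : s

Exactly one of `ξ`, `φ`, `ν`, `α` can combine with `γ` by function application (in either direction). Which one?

α

ξ : e — neither side's domain matches the other.
φ : t — neither side's domain matches the other.
ν : ⟨e, s⟩ — neither side's domain matches the other.
α — combines: γ : ⟨s, e⟩ takes α : s as argument, giving e.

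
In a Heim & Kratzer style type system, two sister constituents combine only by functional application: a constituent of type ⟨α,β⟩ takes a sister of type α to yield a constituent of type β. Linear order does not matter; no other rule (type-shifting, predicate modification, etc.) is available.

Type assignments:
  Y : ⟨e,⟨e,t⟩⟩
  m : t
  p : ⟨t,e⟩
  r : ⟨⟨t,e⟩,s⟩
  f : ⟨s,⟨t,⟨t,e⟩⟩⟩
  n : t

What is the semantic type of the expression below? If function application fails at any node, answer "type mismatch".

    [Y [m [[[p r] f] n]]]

[p r] — r of type ⟨⟨t,e⟩,s⟩ combines with p of type ⟨t,e⟩: type s.
[[p r] f] — f of type ⟨s,⟨t,⟨t,e⟩⟩⟩ combines with [p r] of type s: type ⟨t,⟨t,e⟩⟩.
[[[p r] f] n] — [[p r] f] of type ⟨t,⟨t,e⟩⟩ combines with n of type t: type ⟨t,e⟩.
[m [[[p r] f] n]] — [[[p r] f] n] of type ⟨t,e⟩ combines with m of type t: type e.
[Y [m [[[p r] f] n]]] — Y of type ⟨e,⟨e,t⟩⟩ combines with [m [[[p r] f] n]] of type e: type ⟨e,t⟩.

⟨e,t⟩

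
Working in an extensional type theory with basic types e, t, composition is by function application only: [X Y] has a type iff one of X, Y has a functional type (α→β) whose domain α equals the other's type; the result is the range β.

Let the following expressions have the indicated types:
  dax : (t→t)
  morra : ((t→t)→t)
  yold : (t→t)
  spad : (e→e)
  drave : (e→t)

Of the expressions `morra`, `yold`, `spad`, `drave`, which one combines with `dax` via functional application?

morra — combines: morra : ((t→t)→t) takes dax : (t→t) as argument, giving t.
yold : (t→t) — does not combine with dax.
spad : (e→e) — does not combine with dax.
drave : (e→t) — does not combine with dax.

morra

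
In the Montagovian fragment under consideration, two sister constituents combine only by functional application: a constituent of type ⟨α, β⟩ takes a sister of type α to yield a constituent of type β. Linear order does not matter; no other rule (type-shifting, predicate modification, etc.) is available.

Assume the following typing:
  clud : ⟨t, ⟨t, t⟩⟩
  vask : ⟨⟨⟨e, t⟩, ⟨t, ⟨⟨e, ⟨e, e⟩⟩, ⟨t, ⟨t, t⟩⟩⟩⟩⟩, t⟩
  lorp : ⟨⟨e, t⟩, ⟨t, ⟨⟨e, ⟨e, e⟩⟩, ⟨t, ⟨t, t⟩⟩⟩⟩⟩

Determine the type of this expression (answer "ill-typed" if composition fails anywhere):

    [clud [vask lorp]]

⟨t, t⟩

At [vask lorp], vask : ⟨⟨⟨e, t⟩, ⟨t, ⟨⟨e, ⟨e, e⟩⟩, ⟨t, ⟨t, t⟩⟩⟩⟩⟩, t⟩ takes lorp : ⟨⟨e, t⟩, ⟨t, ⟨⟨e, ⟨e, e⟩⟩, ⟨t, ⟨t, t⟩⟩⟩⟩⟩, giving t.
At [clud [vask lorp]], clud : ⟨t, ⟨t, t⟩⟩ takes [vask lorp] : t, giving ⟨t, t⟩.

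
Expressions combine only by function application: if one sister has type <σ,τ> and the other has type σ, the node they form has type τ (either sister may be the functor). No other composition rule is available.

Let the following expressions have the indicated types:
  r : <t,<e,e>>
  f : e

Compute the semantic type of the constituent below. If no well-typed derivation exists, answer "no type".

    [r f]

[r f]: <t,<e,e>> with e — neither is a function whose domain matches the other; composition fails here.

no type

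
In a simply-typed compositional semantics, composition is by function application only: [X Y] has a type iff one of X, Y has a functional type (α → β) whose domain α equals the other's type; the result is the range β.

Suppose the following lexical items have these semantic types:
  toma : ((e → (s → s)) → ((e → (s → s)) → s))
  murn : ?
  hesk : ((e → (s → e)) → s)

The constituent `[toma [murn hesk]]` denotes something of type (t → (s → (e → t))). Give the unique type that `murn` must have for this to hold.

(((e → (s → e)) → s) → (((e → (s → s)) → ((e → (s → s)) → s)) → (t → (s → (e → t)))))

[toma [murn hesk]] is required to be (t → (s → (e → t))). toma : ((e → (s → s)) → ((e → (s → s)) → s)) cannot yield (t → (s → (e → t))) as functor, so [murn hesk] : (((e → (s → s)) → ((e → (s → s)) → s)) → (t → (s → (e → t)))).
[murn hesk] is required to be (((e → (s → s)) → ((e → (s → s)) → s)) → (t → (s → (e → t)))). hesk : ((e → (s → e)) → s) cannot yield (((e → (s → s)) → ((e → (s → s)) → s)) → (t → (s → (e → t)))) as functor, so murn : (((e → (s → e)) → s) → (((e → (s → s)) → ((e → (s → s)) → s)) → (t → (s → (e → t))))).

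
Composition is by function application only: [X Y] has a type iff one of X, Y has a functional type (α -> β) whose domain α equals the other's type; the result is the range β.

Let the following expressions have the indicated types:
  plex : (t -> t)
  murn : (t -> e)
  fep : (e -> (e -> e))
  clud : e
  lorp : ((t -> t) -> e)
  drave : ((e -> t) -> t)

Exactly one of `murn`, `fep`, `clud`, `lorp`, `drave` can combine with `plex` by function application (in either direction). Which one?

lorp

murn : (t -> e) — does not combine with plex.
fep : (e -> (e -> e)) — does not combine with plex.
clud : e — does not combine with plex.
lorp — combines: lorp : ((t -> t) -> e) takes plex : (t -> t) as argument, giving e.
drave : ((e -> t) -> t) — does not combine with plex.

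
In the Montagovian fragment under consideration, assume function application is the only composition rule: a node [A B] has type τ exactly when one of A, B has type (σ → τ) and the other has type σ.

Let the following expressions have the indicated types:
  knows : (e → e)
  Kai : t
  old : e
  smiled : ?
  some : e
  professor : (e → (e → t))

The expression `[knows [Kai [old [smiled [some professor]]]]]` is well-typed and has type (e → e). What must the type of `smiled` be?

For [knows [Kai [old [smiled [some professor]]]]] to have type (e → e) with knows of type (e → e), [Kai [old [smiled [some professor]]]] must be the function: [Kai [old [smiled [some professor]]]] : ((e → e) → (e → e)).
For [Kai [old [smiled [some professor]]]] to have type ((e → e) → (e → e)) with Kai of type t, [old [smiled [some professor]]] must be the function: [old [smiled [some professor]]] : (t → ((e → e) → (e → e))).
For [old [smiled [some professor]]] to have type (t → ((e → e) → (e → e))) with old of type e, [smiled [some professor]] must be the function: [smiled [some professor]] : (e → (t → ((e → e) → (e → e)))).
For [smiled [some professor]] to have type (e → (t → ((e → e) → (e → e)))) with [some professor] of type (e → t), smiled must be the function: smiled : ((e → t) → (e → (t → ((e → e) → (e → e))))).

((e → t) → (e → (t → ((e → e) → (e → e)))))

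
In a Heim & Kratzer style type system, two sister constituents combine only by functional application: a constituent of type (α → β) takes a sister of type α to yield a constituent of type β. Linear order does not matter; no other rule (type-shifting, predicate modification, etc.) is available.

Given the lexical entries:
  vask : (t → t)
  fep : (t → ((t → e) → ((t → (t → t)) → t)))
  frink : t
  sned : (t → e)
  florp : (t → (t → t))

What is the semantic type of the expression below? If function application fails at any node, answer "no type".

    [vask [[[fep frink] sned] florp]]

[fep frink]: (t → ((t → e) → ((t → (t → t)) → t))) applied to t yields ((t → e) → ((t → (t → t)) → t)).
[[fep frink] sned]: ((t → e) → ((t → (t → t)) → t)) applied to (t → e) yields ((t → (t → t)) → t).
[[[fep frink] sned] florp]: ((t → (t → t)) → t) applied to (t → (t → t)) yields t.
[vask [[[fep frink] sned] florp]]: (t → t) applied to t yields t.

t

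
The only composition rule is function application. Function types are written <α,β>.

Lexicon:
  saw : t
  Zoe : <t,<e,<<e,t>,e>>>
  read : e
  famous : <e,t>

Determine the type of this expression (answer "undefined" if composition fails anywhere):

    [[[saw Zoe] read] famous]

[saw Zoe]: Zoe is <t,<e,<<e,t>,e>>>, saw is t; result <e,<<e,t>,e>>.
[[saw Zoe] read]: [saw Zoe] is <e,<<e,t>,e>>, read is e; result <<e,t>,e>.
[[[saw Zoe] read] famous]: [[saw Zoe] read] is <<e,t>,e>, famous is <e,t>; result e.

e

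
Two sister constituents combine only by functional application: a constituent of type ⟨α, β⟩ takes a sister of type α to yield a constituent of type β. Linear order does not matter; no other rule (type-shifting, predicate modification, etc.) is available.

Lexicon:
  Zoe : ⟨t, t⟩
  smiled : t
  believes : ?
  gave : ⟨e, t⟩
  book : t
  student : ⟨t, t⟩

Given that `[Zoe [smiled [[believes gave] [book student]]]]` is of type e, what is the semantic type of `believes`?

For [Zoe [smiled [[believes gave] [book student]]]] to have type e with Zoe of type ⟨t, t⟩, [smiled [[believes gave] [book student]]] must be the function: [smiled [[believes gave] [book student]]] : ⟨⟨t, t⟩, e⟩.
For [smiled [[believes gave] [book student]]] to have type ⟨⟨t, t⟩, e⟩ with smiled of type t, [[believes gave] [book student]] must be the function: [[believes gave] [book student]] : ⟨t, ⟨⟨t, t⟩, e⟩⟩.
For [[believes gave] [book student]] to have type ⟨t, ⟨⟨t, t⟩, e⟩⟩ with [book student] of type t, [believes gave] must be the function: [believes gave] : ⟨t, ⟨t, ⟨⟨t, t⟩, e⟩⟩⟩.
For [believes gave] to have type ⟨t, ⟨t, ⟨⟨t, t⟩, e⟩⟩⟩ with gave of type ⟨e, t⟩, believes must be the function: believes : ⟨⟨e, t⟩, ⟨t, ⟨t, ⟨⟨t, t⟩, e⟩⟩⟩⟩.

⟨⟨e, t⟩, ⟨t, ⟨t, ⟨⟨t, t⟩, e⟩⟩⟩⟩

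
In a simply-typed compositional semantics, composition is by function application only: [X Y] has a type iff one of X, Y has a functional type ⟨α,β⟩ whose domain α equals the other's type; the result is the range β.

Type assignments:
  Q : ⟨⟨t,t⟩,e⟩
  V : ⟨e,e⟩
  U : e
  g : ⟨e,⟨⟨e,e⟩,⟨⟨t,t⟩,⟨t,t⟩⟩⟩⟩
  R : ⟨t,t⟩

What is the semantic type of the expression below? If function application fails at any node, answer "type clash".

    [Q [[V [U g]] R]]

e

[U g]: functor g : ⟨e,⟨⟨e,e⟩,⟨⟨t,t⟩,⟨t,t⟩⟩⟩⟩, argument U : e; result ⟨⟨e,e⟩,⟨⟨t,t⟩,⟨t,t⟩⟩⟩.
[V [U g]]: functor [U g] : ⟨⟨e,e⟩,⟨⟨t,t⟩,⟨t,t⟩⟩⟩, argument V : ⟨e,e⟩; result ⟨⟨t,t⟩,⟨t,t⟩⟩.
[[V [U g]] R]: functor [V [U g]] : ⟨⟨t,t⟩,⟨t,t⟩⟩, argument R : ⟨t,t⟩; result ⟨t,t⟩.
[Q [[V [U g]] R]]: functor Q : ⟨⟨t,t⟩,e⟩, argument [[V [U g]] R] : ⟨t,t⟩; result e.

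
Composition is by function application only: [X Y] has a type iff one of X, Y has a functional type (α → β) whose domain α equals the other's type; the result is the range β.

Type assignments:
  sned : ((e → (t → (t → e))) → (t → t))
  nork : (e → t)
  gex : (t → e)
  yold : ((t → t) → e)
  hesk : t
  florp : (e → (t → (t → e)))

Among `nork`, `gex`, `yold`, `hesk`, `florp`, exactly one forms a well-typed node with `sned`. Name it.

florp

nork : (e → t) — neither side's domain matches the other.
gex : (t → e) — neither side's domain matches the other.
yold : ((t → t) → e) — neither side's domain matches the other.
hesk : t — neither side's domain matches the other.
florp — combines: sned : ((e → (t → (t → e))) → (t → t)) takes florp : (e → (t → (t → e))) as argument, giving (t → t).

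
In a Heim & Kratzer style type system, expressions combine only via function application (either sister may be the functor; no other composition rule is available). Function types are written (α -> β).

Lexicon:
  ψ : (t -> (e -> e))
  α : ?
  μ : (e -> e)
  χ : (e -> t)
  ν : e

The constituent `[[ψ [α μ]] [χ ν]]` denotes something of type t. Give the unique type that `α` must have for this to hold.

[[ψ [α μ]] [χ ν]] must have type t. The sister [χ ν] has type t; that is not a function onto t, so [ψ [α μ]] must be the functor, of type (t -> t).
[ψ [α μ]] must have type (t -> t). The sister ψ has type (t -> (e -> e)); that is not a function onto (t -> t), so [α μ] must be the functor, of type ((t -> (e -> e)) -> (t -> t)).
[α μ] must have type ((t -> (e -> e)) -> (t -> t)). The sister μ has type (e -> e); that is not a function onto ((t -> (e -> e)) -> (t -> t)), so α must be the functor, of type ((e -> e) -> ((t -> (e -> e)) -> (t -> t))).

((e -> e) -> ((t -> (e -> e)) -> (t -> t)))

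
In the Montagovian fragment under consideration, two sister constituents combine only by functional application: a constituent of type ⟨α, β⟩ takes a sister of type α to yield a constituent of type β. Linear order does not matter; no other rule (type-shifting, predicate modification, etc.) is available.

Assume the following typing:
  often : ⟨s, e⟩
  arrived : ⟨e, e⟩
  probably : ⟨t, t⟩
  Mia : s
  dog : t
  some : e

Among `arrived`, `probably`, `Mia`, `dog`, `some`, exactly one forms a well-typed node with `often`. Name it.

arrived : ⟨e, e⟩ — often needs s; arrived needs e; neither fits.
probably : ⟨t, t⟩ — often needs s; probably needs t; neither fits.
Mia — combines: often : ⟨s, e⟩ takes Mia : s as argument, giving e.
dog : t — often needs s; dog needs nothing (atomic); neither fits.
some : e — often needs s; some needs nothing (atomic); neither fits.

Mia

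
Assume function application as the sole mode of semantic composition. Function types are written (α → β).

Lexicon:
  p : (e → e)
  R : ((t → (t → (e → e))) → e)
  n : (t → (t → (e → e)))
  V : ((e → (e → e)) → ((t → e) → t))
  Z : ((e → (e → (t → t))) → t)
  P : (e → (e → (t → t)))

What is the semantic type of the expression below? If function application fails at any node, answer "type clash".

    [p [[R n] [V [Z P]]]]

[R n]: R is ((t → (t → (e → e))) → e), n is (t → (t → (e → e))); result e.
[Z P]: Z is ((e → (e → (t → t))) → t), P is (e → (e → (t → t))); result t.
[V [Z P]]: ((e → (e → e)) → ((t → e) → t)) and t cannot combine by function application — type clash.

type clash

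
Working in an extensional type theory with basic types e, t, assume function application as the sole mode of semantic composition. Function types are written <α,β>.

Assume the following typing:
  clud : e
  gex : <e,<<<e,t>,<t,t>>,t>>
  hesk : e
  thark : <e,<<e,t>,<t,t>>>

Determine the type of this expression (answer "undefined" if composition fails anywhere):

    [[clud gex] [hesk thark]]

t

At [clud gex], gex : <e,<<<e,t>,<t,t>>,t>> takes clud : e, giving <<<e,t>,<t,t>>,t>.
At [hesk thark], thark : <e,<<e,t>,<t,t>>> takes hesk : e, giving <<e,t>,<t,t>>.
At [[clud gex] [hesk thark]], [clud gex] : <<<e,t>,<t,t>>,t> takes [hesk thark] : <<e,t>,<t,t>>, giving t.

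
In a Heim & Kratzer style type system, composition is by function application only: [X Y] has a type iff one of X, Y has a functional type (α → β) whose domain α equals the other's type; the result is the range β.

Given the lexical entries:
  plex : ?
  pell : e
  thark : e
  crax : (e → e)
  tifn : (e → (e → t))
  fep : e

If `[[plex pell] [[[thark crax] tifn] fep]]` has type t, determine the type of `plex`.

(e → (t → t))

[[plex pell] [[[thark crax] tifn] fep]] is required to be t. [[[thark crax] tifn] fep] : t cannot yield t as functor, so [plex pell] : (t → t).
[plex pell] is required to be (t → t). pell : e cannot yield (t → t) as functor, so plex : (e → (t → t)).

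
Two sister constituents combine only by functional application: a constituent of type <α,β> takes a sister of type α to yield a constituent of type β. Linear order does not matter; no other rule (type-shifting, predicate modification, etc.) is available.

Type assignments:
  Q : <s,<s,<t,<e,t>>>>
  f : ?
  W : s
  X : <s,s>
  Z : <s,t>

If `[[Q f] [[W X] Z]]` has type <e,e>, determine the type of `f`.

[[Q f] [[W X] Z]] is required to be <e,e>. [[W X] Z] : t cannot yield <e,e> as functor, so [Q f] : <t,<e,e>>.
[Q f] is required to be <t,<e,e>>. Q : <s,<s,<t,<e,t>>>> cannot yield <t,<e,e>> as functor, so f : <<s,<s,<t,<e,t>>>>,<t,<e,e>>>.

<<s,<s,<t,<e,t>>>>,<t,<e,e>>>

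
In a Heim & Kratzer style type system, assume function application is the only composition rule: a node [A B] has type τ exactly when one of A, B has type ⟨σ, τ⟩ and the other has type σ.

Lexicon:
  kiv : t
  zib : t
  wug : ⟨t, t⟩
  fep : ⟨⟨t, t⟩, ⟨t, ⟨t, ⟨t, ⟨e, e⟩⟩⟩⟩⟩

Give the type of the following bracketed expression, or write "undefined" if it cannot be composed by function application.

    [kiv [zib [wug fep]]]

[wug fep]: functor fep : ⟨⟨t, t⟩, ⟨t, ⟨t, ⟨t, ⟨e, e⟩⟩⟩⟩⟩, argument wug : ⟨t, t⟩; result ⟨t, ⟨t, ⟨t, ⟨e, e⟩⟩⟩⟩.
[zib [wug fep]]: functor [wug fep] : ⟨t, ⟨t, ⟨t, ⟨e, e⟩⟩⟩⟩, argument zib : t; result ⟨t, ⟨t, ⟨e, e⟩⟩⟩.
[kiv [zib [wug fep]]]: functor [zib [wug fep]] : ⟨t, ⟨t, ⟨e, e⟩⟩⟩, argument kiv : t; result ⟨t, ⟨e, e⟩⟩.

⟨t, ⟨e, e⟩⟩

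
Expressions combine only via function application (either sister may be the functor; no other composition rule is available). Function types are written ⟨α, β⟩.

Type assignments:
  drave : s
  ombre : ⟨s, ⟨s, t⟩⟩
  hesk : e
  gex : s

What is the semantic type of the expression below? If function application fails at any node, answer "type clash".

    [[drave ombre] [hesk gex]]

type clash

At [drave ombre], ombre : ⟨s, ⟨s, t⟩⟩ takes drave : s, giving ⟨s, t⟩.
[hesk gex]: e with s — neither is a function whose domain matches the other; composition fails here.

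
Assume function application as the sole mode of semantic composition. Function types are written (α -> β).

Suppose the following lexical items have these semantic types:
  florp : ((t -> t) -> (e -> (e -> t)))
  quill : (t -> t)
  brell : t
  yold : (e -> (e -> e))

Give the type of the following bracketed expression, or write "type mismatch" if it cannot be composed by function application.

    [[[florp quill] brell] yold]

type mismatch

[florp quill]: florp is ((t -> t) -> (e -> (e -> t))), quill is (t -> t); result (e -> (e -> t)).
At [[florp quill] brell]: neither (e -> (e -> t)) nor t can take the other as argument; the node is ill-typed.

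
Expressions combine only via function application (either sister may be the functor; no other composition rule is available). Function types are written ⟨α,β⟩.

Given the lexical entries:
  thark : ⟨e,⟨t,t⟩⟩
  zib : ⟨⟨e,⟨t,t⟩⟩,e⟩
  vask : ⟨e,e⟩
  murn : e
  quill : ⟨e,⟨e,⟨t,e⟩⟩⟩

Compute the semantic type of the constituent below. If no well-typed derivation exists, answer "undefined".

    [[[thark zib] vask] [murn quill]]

⟨t,e⟩

At [thark zib], zib : ⟨⟨e,⟨t,t⟩⟩,e⟩ takes thark : ⟨e,⟨t,t⟩⟩, giving e.
At [[thark zib] vask], vask : ⟨e,e⟩ takes [thark zib] : e, giving e.
At [murn quill], quill : ⟨e,⟨e,⟨t,e⟩⟩⟩ takes murn : e, giving ⟨e,⟨t,e⟩⟩.
At [[[thark zib] vask] [murn quill]], [murn quill] : ⟨e,⟨t,e⟩⟩ takes [[thark zib] vask] : e, giving ⟨t,e⟩.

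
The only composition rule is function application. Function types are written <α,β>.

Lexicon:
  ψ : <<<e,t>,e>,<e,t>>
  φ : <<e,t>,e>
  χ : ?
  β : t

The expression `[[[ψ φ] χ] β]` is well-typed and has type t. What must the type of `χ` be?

For [[[ψ φ] χ] β] to have type t with β of type t, [[ψ φ] χ] must be the function: [[ψ φ] χ] : <t,t>.
For [[ψ φ] χ] to have type <t,t> with [ψ φ] of type <e,t>, χ must be the function: χ : <<e,t>,<t,t>>.

<<e,t>,<t,t>>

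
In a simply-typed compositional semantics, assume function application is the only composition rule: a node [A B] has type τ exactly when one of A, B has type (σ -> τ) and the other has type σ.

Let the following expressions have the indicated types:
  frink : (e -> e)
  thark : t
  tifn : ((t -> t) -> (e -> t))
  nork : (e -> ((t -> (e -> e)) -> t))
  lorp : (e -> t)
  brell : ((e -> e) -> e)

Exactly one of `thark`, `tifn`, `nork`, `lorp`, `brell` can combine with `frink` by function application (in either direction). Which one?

thark : t — no; frink wants e, and thark wants nothing (atomic).
tifn : ((t -> t) -> (e -> t)) — no; frink wants e, and tifn wants (t -> t).
nork : (e -> ((t -> (e -> e)) -> t)) — no; frink wants e, and nork wants e.
lorp : (e -> t) — no; frink wants e, and lorp wants e.
brell — combines: brell : ((e -> e) -> e) takes frink : (e -> e) as argument, giving e.

brell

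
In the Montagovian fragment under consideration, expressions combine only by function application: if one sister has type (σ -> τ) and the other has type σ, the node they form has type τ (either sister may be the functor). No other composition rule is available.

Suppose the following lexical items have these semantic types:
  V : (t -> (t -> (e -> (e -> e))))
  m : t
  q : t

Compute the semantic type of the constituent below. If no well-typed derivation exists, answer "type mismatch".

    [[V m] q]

(e -> (e -> e))

[V m]: (t -> (t -> (e -> (e -> e)))) applied to t yields (t -> (e -> (e -> e))).
[[V m] q]: (t -> (e -> (e -> e))) applied to t yields (e -> (e -> e)).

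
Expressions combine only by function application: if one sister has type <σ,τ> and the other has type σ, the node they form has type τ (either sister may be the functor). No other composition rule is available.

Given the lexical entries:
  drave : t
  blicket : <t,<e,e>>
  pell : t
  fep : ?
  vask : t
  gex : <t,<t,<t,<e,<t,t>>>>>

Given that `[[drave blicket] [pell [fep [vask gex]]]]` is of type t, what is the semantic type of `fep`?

[[drave blicket] [pell [fep [vask gex]]]] is required to be t. [drave blicket] : <e,e> cannot yield t as functor, so [pell [fep [vask gex]]] : <<e,e>,t>.
[pell [fep [vask gex]]] is required to be <<e,e>,t>. pell : t cannot yield <<e,e>,t> as functor, so [fep [vask gex]] : <t,<<e,e>,t>>.
[fep [vask gex]] is required to be <t,<<e,e>,t>>. [vask gex] : <t,<t,<e,<t,t>>>> cannot yield <t,<<e,e>,t>> as functor, so fep : <<t,<t,<e,<t,t>>>>,<t,<<e,e>,t>>>.

<<t,<t,<e,<t,t>>>>,<t,<<e,e>,t>>>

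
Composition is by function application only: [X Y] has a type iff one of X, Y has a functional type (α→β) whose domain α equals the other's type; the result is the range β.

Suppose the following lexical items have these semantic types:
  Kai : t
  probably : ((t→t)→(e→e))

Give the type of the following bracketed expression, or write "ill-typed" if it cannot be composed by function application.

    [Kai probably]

[Kai probably]: t with ((t→t)→(e→e)) — neither is a function whose domain matches the other; composition fails here.

ill-typed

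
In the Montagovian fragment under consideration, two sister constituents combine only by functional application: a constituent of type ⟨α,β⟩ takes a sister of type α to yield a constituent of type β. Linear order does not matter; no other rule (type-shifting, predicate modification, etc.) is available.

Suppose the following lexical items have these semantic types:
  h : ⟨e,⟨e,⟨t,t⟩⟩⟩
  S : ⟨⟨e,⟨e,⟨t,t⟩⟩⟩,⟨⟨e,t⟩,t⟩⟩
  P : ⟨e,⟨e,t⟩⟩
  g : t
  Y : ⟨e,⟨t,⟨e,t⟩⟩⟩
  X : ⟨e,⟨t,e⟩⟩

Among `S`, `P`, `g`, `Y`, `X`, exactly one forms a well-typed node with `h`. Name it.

S

S — combines: S : ⟨⟨e,⟨e,⟨t,t⟩⟩⟩,⟨⟨e,t⟩,t⟩⟩ takes h : ⟨e,⟨e,⟨t,t⟩⟩⟩ as argument, giving ⟨⟨e,t⟩,t⟩.
P : ⟨e,⟨e,t⟩⟩ — no; h wants e, and P wants e.
g : t — no; h wants e, and g wants nothing (atomic).
Y : ⟨e,⟨t,⟨e,t⟩⟩⟩ — no; h wants e, and Y wants e.
X : ⟨e,⟨t,e⟩⟩ — no; h wants e, and X wants e.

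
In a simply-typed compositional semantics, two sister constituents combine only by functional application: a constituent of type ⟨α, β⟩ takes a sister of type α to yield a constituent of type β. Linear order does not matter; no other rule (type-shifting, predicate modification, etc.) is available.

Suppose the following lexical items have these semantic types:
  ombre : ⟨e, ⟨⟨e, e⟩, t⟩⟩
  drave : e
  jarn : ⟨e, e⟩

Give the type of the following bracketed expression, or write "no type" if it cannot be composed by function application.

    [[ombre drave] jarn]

[ombre drave]: ⟨e, ⟨⟨e, e⟩, t⟩⟩ applied to e yields ⟨⟨e, e⟩, t⟩.
[[ombre drave] jarn]: ⟨⟨e, e⟩, t⟩ applied to ⟨e, e⟩ yields t.

t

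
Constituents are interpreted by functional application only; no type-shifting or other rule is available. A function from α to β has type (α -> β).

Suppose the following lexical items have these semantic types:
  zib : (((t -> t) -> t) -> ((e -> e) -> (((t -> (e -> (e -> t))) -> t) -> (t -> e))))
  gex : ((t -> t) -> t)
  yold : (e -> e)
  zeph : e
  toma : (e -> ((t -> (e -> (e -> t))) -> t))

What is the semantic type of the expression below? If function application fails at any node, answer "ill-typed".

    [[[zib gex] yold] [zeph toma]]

[zib gex] — zib of type (((t -> t) -> t) -> ((e -> e) -> (((t -> (e -> (e -> t))) -> t) -> (t -> e)))) combines with gex of type ((t -> t) -> t): type ((e -> e) -> (((t -> (e -> (e -> t))) -> t) -> (t -> e))).
[[zib gex] yold] — [zib gex] of type ((e -> e) -> (((t -> (e -> (e -> t))) -> t) -> (t -> e))) combines with yold of type (e -> e): type (((t -> (e -> (e -> t))) -> t) -> (t -> e)).
[zeph toma] — toma of type (e -> ((t -> (e -> (e -> t))) -> t)) combines with zeph of type e: type ((t -> (e -> (e -> t))) -> t).
[[[zib gex] yold] [zeph toma]] — [[zib gex] yold] of type (((t -> (e -> (e -> t))) -> t) -> (t -> e)) combines with [zeph toma] of type ((t -> (e -> (e -> t))) -> t): type (t -> e).

(t -> e)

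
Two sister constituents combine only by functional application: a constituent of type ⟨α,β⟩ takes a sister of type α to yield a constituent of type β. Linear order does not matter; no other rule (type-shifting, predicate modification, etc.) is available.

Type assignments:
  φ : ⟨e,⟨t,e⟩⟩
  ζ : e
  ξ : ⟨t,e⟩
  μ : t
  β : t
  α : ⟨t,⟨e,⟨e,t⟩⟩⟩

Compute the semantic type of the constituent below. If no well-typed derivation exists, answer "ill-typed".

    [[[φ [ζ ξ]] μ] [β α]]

[ζ ξ]: e with ⟨t,e⟩ — neither is a function whose domain matches the other; composition fails here.

ill-typed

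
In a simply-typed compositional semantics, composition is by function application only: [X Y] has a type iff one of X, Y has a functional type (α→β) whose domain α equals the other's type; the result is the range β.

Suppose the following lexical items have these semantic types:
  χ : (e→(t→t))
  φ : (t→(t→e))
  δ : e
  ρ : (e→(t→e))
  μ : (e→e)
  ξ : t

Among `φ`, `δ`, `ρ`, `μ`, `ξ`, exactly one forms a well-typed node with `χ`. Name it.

φ : (t→(t→e)) — does not combine with χ.
δ — combines: χ : (e→(t→t)) takes δ : e as argument, giving (t→t).
ρ : (e→(t→e)) — does not combine with χ.
μ : (e→e) — does not combine with χ.
ξ : t — does not combine with χ.

δ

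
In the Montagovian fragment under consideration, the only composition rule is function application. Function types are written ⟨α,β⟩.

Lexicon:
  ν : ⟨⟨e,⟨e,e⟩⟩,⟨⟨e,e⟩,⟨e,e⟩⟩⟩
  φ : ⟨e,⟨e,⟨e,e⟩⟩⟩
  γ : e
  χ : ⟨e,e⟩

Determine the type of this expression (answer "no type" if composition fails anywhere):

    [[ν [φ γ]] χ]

⟨e,e⟩

[φ γ]: functor φ : ⟨e,⟨e,⟨e,e⟩⟩⟩, argument γ : e; result ⟨e,⟨e,e⟩⟩.
[ν [φ γ]]: functor ν : ⟨⟨e,⟨e,e⟩⟩,⟨⟨e,e⟩,⟨e,e⟩⟩⟩, argument [φ γ] : ⟨e,⟨e,e⟩⟩; result ⟨⟨e,e⟩,⟨e,e⟩⟩.
[[ν [φ γ]] χ]: functor [ν [φ γ]] : ⟨⟨e,e⟩,⟨e,e⟩⟩, argument χ : ⟨e,e⟩; result ⟨e,e⟩.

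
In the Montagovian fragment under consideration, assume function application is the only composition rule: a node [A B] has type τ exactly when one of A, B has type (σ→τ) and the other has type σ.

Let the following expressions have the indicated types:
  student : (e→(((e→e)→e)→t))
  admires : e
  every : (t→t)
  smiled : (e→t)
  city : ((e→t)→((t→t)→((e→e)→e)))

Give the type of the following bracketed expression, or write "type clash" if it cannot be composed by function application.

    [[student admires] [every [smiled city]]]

[student admires]: student is (e→(((e→e)→e)→t)), admires is e; result (((e→e)→e)→t).
[smiled city]: city is ((e→t)→((t→t)→((e→e)→e))), smiled is (e→t); result ((t→t)→((e→e)→e)).
[every [smiled city]]: [smiled city] is ((t→t)→((e→e)→e)), every is (t→t); result ((e→e)→e).
[[student admires] [every [smiled city]]]: [student admires] is (((e→e)→e)→t), [every [smiled city]] is ((e→e)→e); result t.

t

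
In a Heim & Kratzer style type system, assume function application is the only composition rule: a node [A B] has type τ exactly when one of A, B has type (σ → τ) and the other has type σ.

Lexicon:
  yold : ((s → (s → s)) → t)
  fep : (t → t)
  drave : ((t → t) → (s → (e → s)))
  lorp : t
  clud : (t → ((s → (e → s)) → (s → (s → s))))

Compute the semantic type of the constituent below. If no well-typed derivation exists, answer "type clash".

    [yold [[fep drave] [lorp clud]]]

[fep drave]: drave is ((t → t) → (s → (e → s))), fep is (t → t); result (s → (e → s)).
[lorp clud]: clud is (t → ((s → (e → s)) → (s → (s → s)))), lorp is t; result ((s → (e → s)) → (s → (s → s))).
[[fep drave] [lorp clud]]: [lorp clud] is ((s → (e → s)) → (s → (s → s))), [fep drave] is (s → (e → s)); result (s → (s → s)).
[yold [[fep drave] [lorp clud]]]: yold is ((s → (s → s)) → t), [[fep drave] [lorp clud]] is (s → (s → s)); result t.

t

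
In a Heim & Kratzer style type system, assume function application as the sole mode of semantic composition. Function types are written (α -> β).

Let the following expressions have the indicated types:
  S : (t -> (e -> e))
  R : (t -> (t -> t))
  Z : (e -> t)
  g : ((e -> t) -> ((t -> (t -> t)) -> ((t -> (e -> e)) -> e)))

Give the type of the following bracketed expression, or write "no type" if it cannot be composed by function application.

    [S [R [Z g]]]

[Z g]: ((e -> t) -> ((t -> (t -> t)) -> ((t -> (e -> e)) -> e))) applied to (e -> t) yields ((t -> (t -> t)) -> ((t -> (e -> e)) -> e)).
[R [Z g]]: ((t -> (t -> t)) -> ((t -> (e -> e)) -> e)) applied to (t -> (t -> t)) yields ((t -> (e -> e)) -> e).
[S [R [Z g]]]: ((t -> (e -> e)) -> e) applied to (t -> (e -> e)) yields e.

e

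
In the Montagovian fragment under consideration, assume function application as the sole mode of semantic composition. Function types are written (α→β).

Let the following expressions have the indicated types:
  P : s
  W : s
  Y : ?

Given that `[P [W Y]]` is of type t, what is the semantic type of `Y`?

For [P [W Y]] to have type t with P of type s, [W Y] must be the function: [W Y] : (s→t).
For [W Y] to have type (s→t) with W of type s, Y must be the function: Y : (s→(s→t)).

(s→(s→t))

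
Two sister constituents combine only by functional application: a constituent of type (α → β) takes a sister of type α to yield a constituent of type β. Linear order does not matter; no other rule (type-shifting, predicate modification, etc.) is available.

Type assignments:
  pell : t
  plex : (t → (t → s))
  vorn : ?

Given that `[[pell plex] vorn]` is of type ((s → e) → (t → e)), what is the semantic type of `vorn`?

((t → s) → ((s → e) → (t → e)))

At [[pell plex] vorn] (required: ((s → e) → (t → e))): [pell plex] is (t → s), which is not a function with range ((s → e) → (t → e)); hence vorn is the functor — type ((t → s) → ((s → e) → (t → e))).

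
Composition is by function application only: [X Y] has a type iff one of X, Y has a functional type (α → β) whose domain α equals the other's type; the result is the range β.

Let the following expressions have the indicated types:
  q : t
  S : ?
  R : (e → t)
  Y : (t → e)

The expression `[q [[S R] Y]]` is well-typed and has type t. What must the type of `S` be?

[q [[S R] Y]] is required to be t. q : t cannot yield t as functor, so [[S R] Y] : (t → t).
[[S R] Y] is required to be (t → t). Y : (t → e) cannot yield (t → t) as functor, so [S R] : ((t → e) → (t → t)).
[S R] is required to be ((t → e) → (t → t)). R : (e → t) cannot yield ((t → e) → (t → t)) as functor, so S : ((e → t) → ((t → e) → (t → t))).

((e → t) → ((t → e) → (t → t)))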